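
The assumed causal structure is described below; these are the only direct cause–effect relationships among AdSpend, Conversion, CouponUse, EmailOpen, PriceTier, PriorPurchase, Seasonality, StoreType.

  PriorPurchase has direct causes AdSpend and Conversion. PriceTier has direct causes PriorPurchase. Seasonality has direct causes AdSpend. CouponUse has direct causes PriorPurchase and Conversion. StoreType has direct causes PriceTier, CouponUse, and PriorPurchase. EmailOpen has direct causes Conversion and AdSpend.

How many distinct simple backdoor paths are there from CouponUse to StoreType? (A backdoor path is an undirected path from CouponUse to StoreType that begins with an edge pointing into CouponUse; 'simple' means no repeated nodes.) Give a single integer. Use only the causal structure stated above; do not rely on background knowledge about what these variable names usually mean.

A backdoor path from CouponUse to StoreType is any simple undirected path whose first edge points into CouponUse (i.e. leaves CouponUse via a parent).
Parents of CouponUse: {Conversion, PriorPurchase}.
Enumerating:
  P1: CouponUse <- Conversion -> PriorPurchase -> PriceTier -> StoreType
  P2: CouponUse <- Conversion -> PriorPurchase -> StoreType
  P3: CouponUse <- Conversion -> EmailOpen <- AdSpend -> PriorPurchase -> PriceTier -> StoreType
  P4: CouponUse <- Conversion -> EmailOpen <- AdSpend -> PriorPurchase -> StoreType
  P5: CouponUse <- PriorPurchase -> PriceTier -> StoreType
  P6: CouponUse <- PriorPurchase -> StoreType
That exhausts the simple backdoor paths. Count: 6.

6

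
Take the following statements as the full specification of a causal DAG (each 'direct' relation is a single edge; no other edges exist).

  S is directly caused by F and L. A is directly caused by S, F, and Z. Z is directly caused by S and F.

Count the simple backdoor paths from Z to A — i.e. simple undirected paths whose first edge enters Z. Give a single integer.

A backdoor path from Z to A is any simple undirected path whose first edge points into Z (i.e. leaves Z via a parent).
Parents of Z: {F, S}.
Enumerating:
  P1: Z <- F -> S -> A
  P2: Z <- F -> A
  P3: Z <- S <- F -> A
  P4: Z <- S -> A
That exhausts the simple backdoor paths. Count: 4.

4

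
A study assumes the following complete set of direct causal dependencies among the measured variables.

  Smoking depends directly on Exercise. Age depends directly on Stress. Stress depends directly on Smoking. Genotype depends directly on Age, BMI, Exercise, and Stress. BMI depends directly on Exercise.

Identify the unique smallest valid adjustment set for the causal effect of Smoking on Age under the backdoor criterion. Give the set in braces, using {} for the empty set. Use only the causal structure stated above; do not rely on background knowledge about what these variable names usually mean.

Variables eligible for adjustment (non-descendants of Smoking, excluding Smoking and Age): {BMI, Exercise}.
Backdoor paths from Smoking to Age:
  P1: Smoking <- Exercise -> BMI -> Genotype <- Stress -> Age
  P2: Smoking <- Exercise -> BMI -> Genotype <- Age
  P3: Smoking <- Exercise -> Genotype <- Stress -> Age
  P4: Smoking <- Exercise -> Genotype <- Age
Each backdoor path contains an unconditioned collider, so every path is already blocked with the empty conditioning set:
  P1: blocked at collider Genotype (neither it nor any descendant is in the conditioning set).
  P2: blocked at collider Genotype (neither it nor any descendant is in the conditioning set).
  P3: blocked at collider Genotype (neither it nor any descendant is in the conditioning set).
  P4: blocked at collider Genotype (neither it nor any descendant is in the conditioning set).
The empty set is therefore the unique smallest valid set.

{}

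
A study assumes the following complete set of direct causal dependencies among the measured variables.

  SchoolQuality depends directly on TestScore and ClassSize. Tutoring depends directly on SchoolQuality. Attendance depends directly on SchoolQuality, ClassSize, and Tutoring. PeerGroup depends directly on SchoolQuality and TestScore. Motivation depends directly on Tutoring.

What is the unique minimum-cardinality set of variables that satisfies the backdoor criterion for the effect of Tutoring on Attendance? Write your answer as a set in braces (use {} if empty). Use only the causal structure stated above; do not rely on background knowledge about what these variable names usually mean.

{SchoolQuality}

Variables eligible for adjustment (non-descendants of Tutoring, excluding Tutoring and Attendance): {ClassSize, PeerGroup, SchoolQuality, TestScore}.
Backdoor paths from Tutoring to Attendance:
  P1: Tutoring <- SchoolQuality <- ClassSize -> Attendance
  P2: Tutoring <- SchoolQuality -> Attendance
The empty set is not sufficient: P1 (Tutoring <- SchoolQuality <- ClassSize -> Attendance) has no collider blocking it and no conditioned non-collider, so it is open.
Try {SchoolQuality}:
  P1: blocked at chain node SchoolQuality ∈ conditioning set.
  P2: blocked at fork node SchoolQuality ∈ conditioning set.
{SchoolQuality} contains no descendant of Tutoring and blocks every backdoor path.
No other singleton works — e.g. {TestScore} leaves P1 open — so {SchoolQuality} is the unique smallest valid adjustment set.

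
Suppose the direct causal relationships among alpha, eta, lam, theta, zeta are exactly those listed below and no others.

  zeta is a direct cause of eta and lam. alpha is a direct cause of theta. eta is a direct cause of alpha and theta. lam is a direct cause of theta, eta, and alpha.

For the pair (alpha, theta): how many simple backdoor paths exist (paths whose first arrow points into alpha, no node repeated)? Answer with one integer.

A backdoor path from alpha to theta is any simple undirected path whose first edge points into alpha (i.e. leaves alpha via a parent).
Parents of alpha: {eta, lam}.
Enumerating:
  P1: alpha <- lam <- zeta -> eta -> theta
  P2: alpha <- lam -> eta -> theta
  P3: alpha <- lam -> theta
  P4: alpha <- eta <- zeta -> lam -> theta
  P5: alpha <- eta <- lam -> theta
  P6: alpha <- eta -> theta
That exhausts the simple backdoor paths. Count: 6.

6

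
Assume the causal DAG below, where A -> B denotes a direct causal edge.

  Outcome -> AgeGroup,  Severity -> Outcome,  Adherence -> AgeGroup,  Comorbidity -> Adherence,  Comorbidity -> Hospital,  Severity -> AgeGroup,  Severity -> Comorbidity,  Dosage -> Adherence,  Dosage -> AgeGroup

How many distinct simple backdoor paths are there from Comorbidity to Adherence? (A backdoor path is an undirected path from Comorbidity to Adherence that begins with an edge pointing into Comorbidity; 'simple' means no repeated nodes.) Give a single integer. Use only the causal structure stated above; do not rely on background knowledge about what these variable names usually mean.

4

A backdoor path from Comorbidity to Adherence is any simple undirected path whose first edge points into Comorbidity (i.e. leaves Comorbidity via a parent).
Parents of Comorbidity: {Severity}.
Enumerating:
  P1: Comorbidity <- Severity -> Outcome -> AgeGroup <- Dosage -> Adherence
  P2: Comorbidity <- Severity -> Outcome -> AgeGroup <- Adherence
  P3: Comorbidity <- Severity -> AgeGroup <- Dosage -> Adherence
  P4: Comorbidity <- Severity -> AgeGroup <- Adherence
That exhausts the simple backdoor paths. Count: 4.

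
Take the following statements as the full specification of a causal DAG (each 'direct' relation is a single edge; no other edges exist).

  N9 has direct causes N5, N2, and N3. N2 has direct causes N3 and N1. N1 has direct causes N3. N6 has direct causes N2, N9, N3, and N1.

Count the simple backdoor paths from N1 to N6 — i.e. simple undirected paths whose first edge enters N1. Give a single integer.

5

A backdoor path from N1 to N6 is any simple undirected path whose first edge points into N1 (i.e. leaves N1 via a parent).
Parents of N1: {N3}.
Enumerating:
  P1: N1 <- N3 -> N2 -> N9 -> N6
  P2: N1 <- N3 -> N2 -> N6
  P3: N1 <- N3 -> N9 <- N2 -> N6
  P4: N1 <- N3 -> N9 -> N6
  P5: N1 <- N3 -> N6
That exhausts the simple backdoor paths. Count: 5.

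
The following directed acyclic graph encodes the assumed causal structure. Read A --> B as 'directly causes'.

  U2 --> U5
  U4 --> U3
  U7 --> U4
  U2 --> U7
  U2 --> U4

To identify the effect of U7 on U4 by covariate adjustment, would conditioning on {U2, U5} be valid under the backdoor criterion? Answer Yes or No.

Yes

Backdoor paths from U7 to U4 (paths whose first edge points into U7):
  P1: U7 <- U2 -> U4
Condition 1 (no descendant of U7 in the set): holds — descendants of U7 are {U3, U4}; none are in {U2, U5}.
Condition 2 (every backdoor path blocked by {U2, U5}):
  P1: blocked at fork node U2 ∈ conditioning set.
{U2, U5} satisfies the backdoor criterion.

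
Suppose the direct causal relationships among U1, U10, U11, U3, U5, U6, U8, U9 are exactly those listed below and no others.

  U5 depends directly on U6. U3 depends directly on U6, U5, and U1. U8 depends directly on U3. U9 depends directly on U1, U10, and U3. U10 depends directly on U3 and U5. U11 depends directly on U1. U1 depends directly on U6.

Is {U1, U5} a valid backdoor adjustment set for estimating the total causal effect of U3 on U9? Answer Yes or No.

Backdoor paths from U3 to U9 (paths whose first edge points into U3):
  P1: U3 <- U6 -> U1 -> U9
  P2: U3 <- U6 -> U5 -> U10 -> U9
  P3: U3 <- U1 <- U6 -> U5 -> U10 -> U9
  P4: U3 <- U1 -> U9
  P5: U3 <- U5 <- U6 -> U1 -> U9
  P6: U3 <- U5 -> U10 -> U9
Condition 1 (no descendant of U3 in the set): holds — descendants of U3 are {U10, U8, U9}; none are in {U1, U5}.
Condition 2 (every backdoor path blocked by {U1, U5}):
  P1: blocked at chain node U1 ∈ conditioning set.
  P2: blocked at chain node U5 ∈ conditioning set.
  P3: blocked at chain node U1 ∈ conditioning set.
  P4: blocked at fork node U1 ∈ conditioning set.
  P5: blocked at chain node U5 ∈ conditioning set.
  P6: blocked at fork node U5 ∈ conditioning set.
{U1, U5} satisfies the backdoor criterion.

Yes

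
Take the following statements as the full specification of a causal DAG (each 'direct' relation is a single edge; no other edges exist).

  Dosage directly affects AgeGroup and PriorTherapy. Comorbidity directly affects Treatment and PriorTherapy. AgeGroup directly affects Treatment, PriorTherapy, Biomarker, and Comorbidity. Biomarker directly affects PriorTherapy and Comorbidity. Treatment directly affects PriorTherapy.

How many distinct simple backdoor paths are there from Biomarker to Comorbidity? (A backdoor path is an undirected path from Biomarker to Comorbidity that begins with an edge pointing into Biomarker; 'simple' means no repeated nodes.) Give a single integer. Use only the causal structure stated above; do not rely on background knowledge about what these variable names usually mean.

A backdoor path from Biomarker to Comorbidity is any simple undirected path whose first edge points into Biomarker (i.e. leaves Biomarker via a parent).
Parents of Biomarker: {AgeGroup}.
Enumerating:
  P1: Biomarker <- AgeGroup <- Dosage -> PriorTherapy <- Comorbidity
  P2: Biomarker <- AgeGroup <- Dosage -> PriorTherapy <- Treatment <- Comorbidity
  P3: Biomarker <- AgeGroup -> Comorbidity
  P4: Biomarker <- AgeGroup -> Treatment <- Comorbidity
  P5: Biomarker <- AgeGroup -> Treatment -> PriorTherapy <- Comorbidity
  P6: Biomarker <- AgeGroup -> PriorTherapy <- Comorbidity
  P7: Biomarker <- AgeGroup -> PriorTherapy <- Treatment <- Comorbidity
That exhausts the simple backdoor paths. Count: 7.

7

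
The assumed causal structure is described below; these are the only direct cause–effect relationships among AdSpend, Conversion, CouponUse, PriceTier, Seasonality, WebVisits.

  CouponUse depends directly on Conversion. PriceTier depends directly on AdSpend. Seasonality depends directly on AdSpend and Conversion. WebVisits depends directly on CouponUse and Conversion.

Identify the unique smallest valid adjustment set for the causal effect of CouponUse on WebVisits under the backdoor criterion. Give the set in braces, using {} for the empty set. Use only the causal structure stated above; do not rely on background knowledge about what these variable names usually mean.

Variables eligible for adjustment (non-descendants of CouponUse, excluding CouponUse and WebVisits): {AdSpend, Conversion, PriceTier, Seasonality}.
Backdoor paths from CouponUse to WebVisits:
  P1: CouponUse <- Conversion -> WebVisits
The empty set is not sufficient: P1 (CouponUse <- Conversion -> WebVisits) has no collider blocking it and no conditioned non-collider, so it is open.
Try {Conversion}:
  P1: blocked at fork node Conversion ∈ conditioning set.
{Conversion} contains no descendant of CouponUse and blocks every backdoor path.
No other singleton works — e.g. {AdSpend} leaves P1 open — so {Conversion} is the unique smallest valid adjustment set.

{Conversion}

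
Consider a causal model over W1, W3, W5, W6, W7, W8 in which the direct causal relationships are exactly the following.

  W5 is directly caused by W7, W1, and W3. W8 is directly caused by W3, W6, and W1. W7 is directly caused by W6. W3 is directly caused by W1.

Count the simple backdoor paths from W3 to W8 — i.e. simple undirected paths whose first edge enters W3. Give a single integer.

2

A backdoor path from W3 to W8 is any simple undirected path whose first edge points into W3 (i.e. leaves W3 via a parent).
Parents of W3: {W1}.
Enumerating:
  P1: W3 <- W1 -> W8
  P2: W3 <- W1 -> W5 <- W7 <- W6 -> W8
That exhausts the simple backdoor paths. Count: 2.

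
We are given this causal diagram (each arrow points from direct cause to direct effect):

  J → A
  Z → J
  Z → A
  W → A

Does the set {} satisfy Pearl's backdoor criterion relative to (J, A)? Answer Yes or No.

Backdoor paths from J to A (paths whose first edge points into J):
  P1: J <- Z -> A
Condition 1 (no descendant of J in the set): holds — descendants of J are {A}; none are in {}.
Condition 2 (every backdoor path blocked by {}):
  P1: open — no interior node is in the conditioning set.
{} does not satisfy the backdoor criterion.

No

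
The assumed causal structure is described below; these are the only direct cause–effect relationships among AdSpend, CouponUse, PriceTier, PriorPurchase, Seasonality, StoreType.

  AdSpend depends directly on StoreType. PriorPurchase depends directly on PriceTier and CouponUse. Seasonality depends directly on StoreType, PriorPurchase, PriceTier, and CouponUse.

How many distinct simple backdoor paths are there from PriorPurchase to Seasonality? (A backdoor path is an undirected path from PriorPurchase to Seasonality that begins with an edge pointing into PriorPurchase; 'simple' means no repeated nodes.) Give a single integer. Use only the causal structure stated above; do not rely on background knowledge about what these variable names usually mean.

A backdoor path from PriorPurchase to Seasonality is any simple undirected path whose first edge points into PriorPurchase (i.e. leaves PriorPurchase via a parent).
Parents of PriorPurchase: {CouponUse, PriceTier}.
Enumerating:
  P1: PriorPurchase <- PriceTier -> Seasonality
  P2: PriorPurchase <- CouponUse -> Seasonality
That exhausts the simple backdoor paths. Count: 2.

2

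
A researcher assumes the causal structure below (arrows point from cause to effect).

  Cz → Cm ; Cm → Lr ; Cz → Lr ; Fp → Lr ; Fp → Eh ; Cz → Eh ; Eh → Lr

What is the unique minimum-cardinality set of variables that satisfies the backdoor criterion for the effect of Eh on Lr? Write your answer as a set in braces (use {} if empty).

Variables eligible for adjustment (non-descendants of Eh, excluding Eh and Lr): {Cm, Cz, Fp}.
Backdoor paths from Eh to Lr:
  P1: Eh <- Fp -> Lr
  P2: Eh <- Cz -> Cm -> Lr
  P3: Eh <- Cz -> Lr
The empty set is not sufficient: P1 (Eh <- Fp -> Lr) has no collider blocking it and no conditioned non-collider, so it is open.
Try {Cz, Fp}:
  P1: blocked at fork node Fp ∈ conditioning set.
  P2: blocked at fork node Cz ∈ conditioning set.
  P3: blocked at fork node Cz ∈ conditioning set.
{Cz, Fp} contains no descendant of Eh and blocks every backdoor path.
Every element of {Cz, Fp} is needed (dropping Cz leaves P2 open; dropping Fp leaves P1 open), so no proper subset is valid.
Among all size-2 subsets of the eligible variables, only {Cz, Fp} blocks every backdoor path, so it is the unique smallest valid adjustment set.

{Cz, Fp}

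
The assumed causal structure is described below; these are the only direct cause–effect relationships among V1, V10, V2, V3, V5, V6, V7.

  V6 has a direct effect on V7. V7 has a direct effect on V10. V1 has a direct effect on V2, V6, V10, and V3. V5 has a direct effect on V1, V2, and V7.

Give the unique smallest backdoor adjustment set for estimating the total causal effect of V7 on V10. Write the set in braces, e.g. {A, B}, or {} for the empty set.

{V1}

Variables eligible for adjustment (non-descendants of V7, excluding V7 and V10): {V1, V2, V3, V5, V6}.
Backdoor paths from V7 to V10:
  P1: V7 <- V5 -> V1 -> V10
  P2: V7 <- V5 -> V2 <- V1 -> V10
  P3: V7 <- V6 <- V1 -> V10
The empty set is not sufficient: P1 (V7 <- V5 -> V1 -> V10) has no collider blocking it and no conditioned non-collider, so it is open.
Try {V1}:
  P1: blocked at chain node V1 ∈ conditioning set.
  P2: blocked at collider V2 (neither it nor any descendant is in the conditioning set).
  P3: blocked at fork node V1 ∈ conditioning set.
{V1} contains no descendant of V7 and blocks every backdoor path.
No other singleton works — e.g. {V5} leaves P3 open — so {V1} is the unique smallest valid adjustment set.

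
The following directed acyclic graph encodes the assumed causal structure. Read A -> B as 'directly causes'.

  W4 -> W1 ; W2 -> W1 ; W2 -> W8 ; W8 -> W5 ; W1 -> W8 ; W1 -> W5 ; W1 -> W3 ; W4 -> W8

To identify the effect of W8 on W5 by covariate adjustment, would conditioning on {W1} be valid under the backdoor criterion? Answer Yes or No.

Yes

Backdoor paths from W8 to W5 (paths whose first edge points into W8):
  P1: W8 <- W4 -> W1 -> W5
  P2: W8 <- W2 -> W1 -> W5
  P3: W8 <- W1 -> W5
Condition 1 (no descendant of W8 in the set): holds — descendants of W8 are {W5}; none are in {W1}.
Condition 2 (every backdoor path blocked by {W1}):
  P1: blocked at chain node W1 ∈ conditioning set.
  P2: blocked at chain node W1 ∈ conditioning set.
  P3: blocked at fork node W1 ∈ conditioning set.
{W1} satisfies the backdoor criterion.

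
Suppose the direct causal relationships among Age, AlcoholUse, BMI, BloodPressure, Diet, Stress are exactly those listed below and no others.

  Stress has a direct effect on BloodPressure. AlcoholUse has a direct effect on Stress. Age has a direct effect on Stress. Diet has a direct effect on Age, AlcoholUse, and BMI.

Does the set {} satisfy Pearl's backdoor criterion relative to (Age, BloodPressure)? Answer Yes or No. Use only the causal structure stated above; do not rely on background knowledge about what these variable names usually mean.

No

Backdoor paths from Age to BloodPressure (paths whose first edge points into Age):
  P1: Age <- Diet -> AlcoholUse -> Stress -> BloodPressure
Condition 1 (no descendant of Age in the set): holds — descendants of Age are {BloodPressure, Stress}; none are in {}.
Condition 2 (every backdoor path blocked by {}):
  P1: open — no interior node is in the conditioning set.
{} does not satisfy the backdoor criterion.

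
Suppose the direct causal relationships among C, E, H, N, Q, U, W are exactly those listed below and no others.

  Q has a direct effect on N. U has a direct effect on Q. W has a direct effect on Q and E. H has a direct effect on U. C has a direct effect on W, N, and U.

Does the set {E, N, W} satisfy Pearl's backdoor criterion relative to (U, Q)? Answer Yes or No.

No

Backdoor paths from U to Q (paths whose first edge points into U):
  P1: U <- C -> W -> Q
  P2: U <- C -> N <- Q
Condition 1 (no descendant of U in the set): FAILS — N is a descendant of U.
Condition 2 (every backdoor path blocked by {E, N, W}):
  P1: blocked at chain node W ∈ conditioning set.
  P2: open — collider(s) N are conditioned on (or have a conditioned descendant) and no non-collider on the path is in the set.
{E, N, W} does not satisfy the backdoor criterion.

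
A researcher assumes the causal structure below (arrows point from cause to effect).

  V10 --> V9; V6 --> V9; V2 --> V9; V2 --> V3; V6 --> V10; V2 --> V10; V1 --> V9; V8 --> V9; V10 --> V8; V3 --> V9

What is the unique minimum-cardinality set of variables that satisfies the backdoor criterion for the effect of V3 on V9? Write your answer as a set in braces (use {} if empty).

{V2}

Variables eligible for adjustment (non-descendants of V3, excluding V3 and V9): {V1, V10, V2, V6, V8}.
Backdoor paths from V3 to V9:
  P1: V3 <- V2 -> V10 <- V6 -> V9
  P2: V3 <- V2 -> V10 -> V8 -> V9
  P3: V3 <- V2 -> V10 -> V9
  P4: V3 <- V2 -> V9
The empty set is not sufficient: P2 (V3 <- V2 -> V10 -> V8 -> V9) has no collider blocking it and no conditioned non-collider, so it is open.
Try {V2}:
  P1: blocked at fork node V2 ∈ conditioning set.
  P2: blocked at fork node V2 ∈ conditioning set.
  P3: blocked at fork node V2 ∈ conditioning set.
  P4: blocked at fork node V2 ∈ conditioning set.
{V2} contains no descendant of V3 and blocks every backdoor path.
No other singleton works — e.g. {V6} leaves P2 open — so {V2} is the unique smallest valid adjustment set.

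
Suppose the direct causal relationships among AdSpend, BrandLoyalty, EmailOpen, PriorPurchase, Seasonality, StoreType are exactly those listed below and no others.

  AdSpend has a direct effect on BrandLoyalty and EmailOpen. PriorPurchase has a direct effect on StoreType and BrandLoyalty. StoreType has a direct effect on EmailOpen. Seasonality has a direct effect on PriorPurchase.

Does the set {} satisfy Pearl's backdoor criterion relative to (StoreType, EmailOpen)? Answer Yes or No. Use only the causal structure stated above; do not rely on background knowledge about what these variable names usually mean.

Yes

Backdoor paths from StoreType to EmailOpen (paths whose first edge points into StoreType):
  P1: StoreType <- PriorPurchase -> BrandLoyalty <- AdSpend -> EmailOpen
Condition 1 (no descendant of StoreType in the set): holds — descendants of StoreType are {EmailOpen}; none are in {}.
Condition 2 (every backdoor path blocked by {}):
  P1: blocked at collider BrandLoyalty (neither it nor any descendant is in the conditioning set).
{} satisfies the backdoor criterion.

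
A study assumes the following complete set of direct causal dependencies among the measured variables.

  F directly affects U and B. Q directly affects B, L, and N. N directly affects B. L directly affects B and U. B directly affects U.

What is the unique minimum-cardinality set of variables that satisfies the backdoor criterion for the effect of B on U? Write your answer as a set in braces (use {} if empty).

Variables eligible for adjustment (non-descendants of B, excluding B and U): {F, L, N, Q}.
Backdoor paths from B to U:
  P1: B <- Q -> L -> U
  P2: B <- L -> U
  P3: B <- F -> U
  P4: B <- N <- Q -> L -> U
The empty set is not sufficient: P1 (B <- Q -> L -> U) has no collider blocking it and no conditioned non-collider, so it is open.
Try {F, L}:
  P1: blocked at chain node L ∈ conditioning set.
  P2: blocked at fork node L ∈ conditioning set.
  P3: blocked at fork node F ∈ conditioning set.
  P4: blocked at chain node L ∈ conditioning set.
{F, L} contains no descendant of B and blocks every backdoor path.
Every element of {F, L} is needed (dropping F leaves P3 open; dropping L leaves P1 open), so no proper subset is valid.
Among all size-2 subsets of the eligible variables, only {F, L} blocks every backdoor path, so it is the unique smallest valid adjustment set.

{F, L}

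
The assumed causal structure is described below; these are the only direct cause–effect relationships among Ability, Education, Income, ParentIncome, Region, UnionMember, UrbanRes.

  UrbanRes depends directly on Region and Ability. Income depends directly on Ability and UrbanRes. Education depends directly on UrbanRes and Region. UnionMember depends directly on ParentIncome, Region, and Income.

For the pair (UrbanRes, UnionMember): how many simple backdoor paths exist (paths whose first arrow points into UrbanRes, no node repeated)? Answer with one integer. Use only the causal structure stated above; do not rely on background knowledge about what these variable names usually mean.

A backdoor path from UrbanRes to UnionMember is any simple undirected path whose first edge points into UrbanRes (i.e. leaves UrbanRes via a parent).
Parents of UrbanRes: {Ability, Region}.
Enumerating:
  P1: UrbanRes <- Region -> UnionMember
  P2: UrbanRes <- Ability -> Income -> UnionMember
That exhausts the simple backdoor paths. Count: 2.

2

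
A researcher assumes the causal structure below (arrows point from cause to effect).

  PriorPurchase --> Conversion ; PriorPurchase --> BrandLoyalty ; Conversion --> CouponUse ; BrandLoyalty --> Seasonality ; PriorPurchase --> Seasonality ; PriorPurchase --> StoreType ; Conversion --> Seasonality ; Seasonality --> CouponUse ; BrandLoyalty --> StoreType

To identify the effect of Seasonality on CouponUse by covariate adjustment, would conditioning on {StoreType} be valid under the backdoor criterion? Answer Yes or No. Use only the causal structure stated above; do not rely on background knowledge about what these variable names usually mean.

No

Backdoor paths from Seasonality to CouponUse (paths whose first edge points into Seasonality):
  P1: Seasonality <- PriorPurchase -> Conversion -> CouponUse
  P2: Seasonality <- Conversion -> CouponUse
  P3: Seasonality <- BrandLoyalty <- PriorPurchase -> Conversion -> CouponUse
  P4: Seasonality <- BrandLoyalty -> StoreType <- PriorPurchase -> Conversion -> CouponUse
Condition 1 (no descendant of Seasonality in the set): holds — descendants of Seasonality are {CouponUse}; none are in {StoreType}.
Condition 2 (every backdoor path blocked by {StoreType}):
  P1: open — no interior node is in the conditioning set.
  P2: open — no interior node is in the conditioning set.
  P3: open — no interior node is in the conditioning set.
  P4: open — collider(s) StoreType are conditioned on (or have a conditioned descendant) and no non-collider on the path is in the set.
{StoreType} does not satisfy the backdoor criterion.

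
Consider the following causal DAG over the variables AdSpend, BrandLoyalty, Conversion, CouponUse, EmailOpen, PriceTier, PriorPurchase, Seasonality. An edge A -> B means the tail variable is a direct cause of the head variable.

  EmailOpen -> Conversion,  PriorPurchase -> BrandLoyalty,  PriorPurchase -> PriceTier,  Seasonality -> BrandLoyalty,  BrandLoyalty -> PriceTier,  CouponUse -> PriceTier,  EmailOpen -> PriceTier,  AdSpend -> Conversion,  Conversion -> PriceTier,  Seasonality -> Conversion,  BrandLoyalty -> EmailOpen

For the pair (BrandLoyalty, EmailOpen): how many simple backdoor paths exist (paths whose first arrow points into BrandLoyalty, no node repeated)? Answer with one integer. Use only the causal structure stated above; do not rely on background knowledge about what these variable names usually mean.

4

A backdoor path from BrandLoyalty to EmailOpen is any simple undirected path whose first edge points into BrandLoyalty (i.e. leaves BrandLoyalty via a parent).
Parents of BrandLoyalty: {PriorPurchase, Seasonality}.
Enumerating:
  P1: BrandLoyalty <- Seasonality -> Conversion <- EmailOpen
  P2: BrandLoyalty <- Seasonality -> Conversion -> PriceTier <- EmailOpen
  P3: BrandLoyalty <- PriorPurchase -> PriceTier <- EmailOpen
  P4: BrandLoyalty <- PriorPurchase -> PriceTier <- Conversion <- EmailOpen
That exhausts the simple backdoor paths. Count: 4.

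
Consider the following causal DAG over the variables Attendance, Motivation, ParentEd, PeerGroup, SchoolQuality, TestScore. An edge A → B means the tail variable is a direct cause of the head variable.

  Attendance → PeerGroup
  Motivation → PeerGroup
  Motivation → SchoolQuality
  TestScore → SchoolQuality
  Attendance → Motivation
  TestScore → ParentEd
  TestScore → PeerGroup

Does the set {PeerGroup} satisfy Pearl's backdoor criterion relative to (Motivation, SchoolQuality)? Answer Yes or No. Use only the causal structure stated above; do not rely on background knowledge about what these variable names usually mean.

Backdoor paths from Motivation to SchoolQuality (paths whose first edge points into Motivation):
  P1: Motivation <- Attendance -> PeerGroup <- TestScore -> SchoolQuality
Condition 1 (no descendant of Motivation in the set): FAILS — PeerGroup is a descendant of Motivation.
Condition 2 (every backdoor path blocked by {PeerGroup}):
  P1: open — collider(s) PeerGroup are conditioned on (or have a conditioned descendant) and no non-collider on the path is in the set.
{PeerGroup} does not satisfy the backdoor criterion.

No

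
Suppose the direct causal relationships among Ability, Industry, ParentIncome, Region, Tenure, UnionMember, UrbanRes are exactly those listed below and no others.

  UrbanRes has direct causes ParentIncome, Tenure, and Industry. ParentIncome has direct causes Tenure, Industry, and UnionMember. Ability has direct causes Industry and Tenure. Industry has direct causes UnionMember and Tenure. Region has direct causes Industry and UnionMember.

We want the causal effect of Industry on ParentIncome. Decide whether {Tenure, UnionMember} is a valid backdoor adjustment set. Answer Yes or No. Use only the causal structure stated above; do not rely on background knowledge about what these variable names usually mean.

Backdoor paths from Industry to ParentIncome (paths whose first edge points into Industry):
  P1: Industry <- UnionMember -> ParentIncome
  P2: Industry <- Tenure -> ParentIncome
  P3: Industry <- Tenure -> UrbanRes <- ParentIncome
Condition 1 (no descendant of Industry in the set): holds — descendants of Industry are {Ability, ParentIncome, Region, UrbanRes}; none are in {Tenure, UnionMember}.
Condition 2 (every backdoor path blocked by {Tenure, UnionMember}):
  P1: blocked at fork node UnionMember ∈ conditioning set.
  P2: blocked at fork node Tenure ∈ conditioning set.
  P3: blocked at fork node Tenure ∈ conditioning set.
{Tenure, UnionMember} satisfies the backdoor criterion.

Yes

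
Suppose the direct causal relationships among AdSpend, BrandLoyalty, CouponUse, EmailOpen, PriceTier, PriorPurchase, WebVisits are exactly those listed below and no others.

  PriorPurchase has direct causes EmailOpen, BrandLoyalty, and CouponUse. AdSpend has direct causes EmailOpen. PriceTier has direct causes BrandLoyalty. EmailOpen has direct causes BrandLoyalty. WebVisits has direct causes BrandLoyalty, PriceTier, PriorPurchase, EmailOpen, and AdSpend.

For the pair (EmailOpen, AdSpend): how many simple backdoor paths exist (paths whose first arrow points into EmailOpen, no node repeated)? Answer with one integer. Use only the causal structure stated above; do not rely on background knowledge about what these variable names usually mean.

3

A backdoor path from EmailOpen to AdSpend is any simple undirected path whose first edge points into EmailOpen (i.e. leaves EmailOpen via a parent).
Parents of EmailOpen: {BrandLoyalty}.
Enumerating:
  P1: EmailOpen <- BrandLoyalty -> PriceTier -> WebVisits <- AdSpend
  P2: EmailOpen <- BrandLoyalty -> PriorPurchase -> WebVisits <- AdSpend
  P3: EmailOpen <- BrandLoyalty -> WebVisits <- AdSpend
That exhausts the simple backdoor paths. Count: 3.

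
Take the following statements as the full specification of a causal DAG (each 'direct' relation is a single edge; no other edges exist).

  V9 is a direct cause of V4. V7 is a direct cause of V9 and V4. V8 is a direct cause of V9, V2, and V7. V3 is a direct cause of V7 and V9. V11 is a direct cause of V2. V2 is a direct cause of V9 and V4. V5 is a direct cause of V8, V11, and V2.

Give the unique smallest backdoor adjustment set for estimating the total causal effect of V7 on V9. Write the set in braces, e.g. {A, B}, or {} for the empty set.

{V3, V8}

Variables eligible for adjustment (non-descendants of V7, excluding V7 and V9): {V11, V2, V3, V5, V8}.
Backdoor paths from V7 to V9:
  P1: V7 <- V3 -> V9
  P2: V7 <- V8 <- V5 -> V11 -> V2 -> V9
  P3: V7 <- V8 <- V5 -> V11 -> V2 -> V4 <- V9
  P4: V7 <- V8 <- V5 -> V2 -> V9
  P5: V7 <- V8 <- V5 -> V2 -> V4 <- V9
  P6: V7 <- V8 -> V2 -> V9
  P7: V7 <- V8 -> V2 -> V4 <- V9
  P8: V7 <- V8 -> V9
The empty set is not sufficient: P1 (V7 <- V3 -> V9) has no collider blocking it and no conditioned non-collider, so it is open.
Try {V3, V8}:
  P1: blocked at fork node V3 ∈ conditioning set.
  P2: blocked at chain node V8 ∈ conditioning set.
  P3: blocked at chain node V8 ∈ conditioning set.
  P4: blocked at chain node V8 ∈ conditioning set.
  P5: blocked at chain node V8 ∈ conditioning set.
  P6: blocked at fork node V8 ∈ conditioning set.
  P7: blocked at fork node V8 ∈ conditioning set.
  P8: blocked at fork node V8 ∈ conditioning set.
{V3, V8} contains no descendant of V7 and blocks every backdoor path.
Every element of {V3, V8} is needed (dropping V3 leaves P1 open; dropping V8 leaves P2 open), so no proper subset is valid.
Among all size-2 subsets of the eligible variables, only {V3, V8} blocks every backdoor path, so it is the unique smallest valid adjustment set.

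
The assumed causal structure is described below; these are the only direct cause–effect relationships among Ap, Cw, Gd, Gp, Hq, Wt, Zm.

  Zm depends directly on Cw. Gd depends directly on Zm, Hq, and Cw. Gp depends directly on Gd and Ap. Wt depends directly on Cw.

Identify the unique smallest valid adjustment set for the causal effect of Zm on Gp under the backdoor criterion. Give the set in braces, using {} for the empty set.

Variables eligible for adjustment (non-descendants of Zm, excluding Zm and Gp): {Ap, Cw, Hq, Wt}.
Backdoor paths from Zm to Gp:
  P1: Zm <- Cw -> Gd -> Gp
The empty set is not sufficient: P1 (Zm <- Cw -> Gd -> Gp) has no collider blocking it and no conditioned non-collider, so it is open.
Try {Cw}:
  P1: blocked at fork node Cw ∈ conditioning set.
{Cw} contains no descendant of Zm and blocks every backdoor path.
No other singleton works — e.g. {Wt} leaves P1 open — so {Cw} is the unique smallest valid adjustment set.

{Cw}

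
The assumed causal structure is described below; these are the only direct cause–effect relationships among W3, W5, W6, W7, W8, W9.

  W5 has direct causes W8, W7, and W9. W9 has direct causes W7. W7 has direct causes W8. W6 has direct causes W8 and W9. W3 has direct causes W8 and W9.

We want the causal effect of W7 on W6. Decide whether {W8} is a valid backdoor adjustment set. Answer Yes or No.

Backdoor paths from W7 to W6 (paths whose first edge points into W7):
  P1: W7 <- W8 -> W6
  P2: W7 <- W8 -> W5 <- W9 -> W6
  P3: W7 <- W8 -> W3 <- W9 -> W6
Condition 1 (no descendant of W7 in the set): holds — descendants of W7 are {W3, W5, W6, W9}; none are in {W8}.
Condition 2 (every backdoor path blocked by {W8}):
  P1: blocked at fork node W8 ∈ conditioning set.
  P2: blocked at fork node W8 ∈ conditioning set.
  P3: blocked at fork node W8 ∈ conditioning set.
{W8} satisfies the backdoor criterion.

Yes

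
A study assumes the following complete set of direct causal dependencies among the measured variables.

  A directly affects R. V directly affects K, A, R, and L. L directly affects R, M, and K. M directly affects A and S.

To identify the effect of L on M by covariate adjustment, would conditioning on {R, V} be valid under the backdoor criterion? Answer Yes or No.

Backdoor paths from L to M (paths whose first edge points into L):
  P1: L <- V -> A <- M
  P2: L <- V -> R <- A <- M
Condition 1 (no descendant of L in the set): FAILS — R is a descendant of L.
Condition 2 (every backdoor path blocked by {R, V}):
  P1: blocked at fork node V ∈ conditioning set.
  P2: blocked at fork node V ∈ conditioning set.
{R, V} does not satisfy the backdoor criterion.

No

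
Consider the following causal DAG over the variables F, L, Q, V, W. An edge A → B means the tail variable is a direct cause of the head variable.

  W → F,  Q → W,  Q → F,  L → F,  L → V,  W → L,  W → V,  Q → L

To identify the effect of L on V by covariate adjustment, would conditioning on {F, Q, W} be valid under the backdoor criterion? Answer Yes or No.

Backdoor paths from L to V (paths whose first edge points into L):
  P1: L <- Q -> W -> V
  P2: L <- Q -> F <- W -> V
  P3: L <- W -> V
Condition 1 (no descendant of L in the set): FAILS — F is a descendant of L.
Condition 2 (every backdoor path blocked by {F, Q, W}):
  P1: blocked at fork node Q ∈ conditioning set.
  P2: blocked at fork node Q ∈ conditioning set.
  P3: blocked at fork node W ∈ conditioning set.
{F, Q, W} does not satisfy the backdoor criterion.

No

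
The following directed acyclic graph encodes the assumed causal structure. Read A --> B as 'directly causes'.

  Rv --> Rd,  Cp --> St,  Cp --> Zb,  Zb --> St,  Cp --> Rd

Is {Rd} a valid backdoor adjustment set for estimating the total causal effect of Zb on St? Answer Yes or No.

Backdoor paths from Zb to St (paths whose first edge points into Zb):
  P1: Zb <- Cp -> St
Condition 1 (no descendant of Zb in the set): holds — descendants of Zb are {St}; none are in {Rd}.
Condition 2 (every backdoor path blocked by {Rd}):
  P1: open — no interior node is in the conditioning set.
{Rd} does not satisfy the backdoor criterion.

No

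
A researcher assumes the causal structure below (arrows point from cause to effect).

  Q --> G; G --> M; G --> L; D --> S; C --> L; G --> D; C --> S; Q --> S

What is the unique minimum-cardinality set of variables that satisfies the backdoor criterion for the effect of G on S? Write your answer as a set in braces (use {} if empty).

Variables eligible for adjustment (non-descendants of G, excluding G and S): {C, Q}.
Backdoor paths from G to S:
  P1: G <- Q -> S
The empty set is not sufficient: P1 (G <- Q -> S) has no collider blocking it and no conditioned non-collider, so it is open.
Try {Q}:
  P1: blocked at fork node Q ∈ conditioning set.
{Q} contains no descendant of G and blocks every backdoor path.
No other singleton works — e.g. {C} leaves P1 open — so {Q} is the unique smallest valid adjustment set.

{Q}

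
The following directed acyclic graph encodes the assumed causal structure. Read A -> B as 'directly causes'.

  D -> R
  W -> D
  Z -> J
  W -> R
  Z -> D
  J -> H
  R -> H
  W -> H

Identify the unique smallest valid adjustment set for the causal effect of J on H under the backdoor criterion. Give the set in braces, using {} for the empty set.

Variables eligible for adjustment (non-descendants of J, excluding J and H): {D, R, W, Z}.
Backdoor paths from J to H:
  P1: J <- Z -> D <- W -> R -> H
  P2: J <- Z -> D <- W -> H
  P3: J <- Z -> D -> R <- W -> H
  P4: J <- Z -> D -> R -> H
The empty set is not sufficient: P4 (J <- Z -> D -> R -> H) has no collider blocking it and no conditioned non-collider, so it is open.
Try {Z}:
  P1: blocked at fork node Z ∈ conditioning set.
  P2: blocked at fork node Z ∈ conditioning set.
  P3: blocked at fork node Z ∈ conditioning set.
  P4: blocked at fork node Z ∈ conditioning set.
{Z} contains no descendant of J and blocks every backdoor path.
No other singleton works — e.g. {W} leaves P4 open — so {Z} is the unique smallest valid adjustment set.

{Z}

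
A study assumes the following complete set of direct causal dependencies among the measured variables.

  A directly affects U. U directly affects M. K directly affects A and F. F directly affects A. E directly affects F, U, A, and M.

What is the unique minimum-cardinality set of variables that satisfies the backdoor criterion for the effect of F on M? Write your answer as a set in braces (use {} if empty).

{E, K}

Variables eligible for adjustment (non-descendants of F, excluding F and M): {E, K}.
Backdoor paths from F to M:
  P1: F <- E -> A -> U -> M
  P2: F <- E -> U -> M
  P3: F <- E -> M
  P4: F <- K -> A <- E -> U -> M
  P5: F <- K -> A <- E -> M
  P6: F <- K -> A -> U <- E -> M
  P7: F <- K -> A -> U -> M
The empty set is not sufficient: P1 (F <- E -> A -> U -> M) has no collider blocking it and no conditioned non-collider, so it is open.
Try {E, K}:
  P1: blocked at fork node E ∈ conditioning set.
  P2: blocked at fork node E ∈ conditioning set.
  P3: blocked at fork node E ∈ conditioning set.
  P4: blocked at fork node K ∈ conditioning set.
  P5: blocked at fork node K ∈ conditioning set.
  P6: blocked at fork node K ∈ conditioning set.
  P7: blocked at fork node K ∈ conditioning set.
{E, K} contains no descendant of F and blocks every backdoor path.
Every element of {E, K} is needed (dropping E leaves P1 open; dropping K leaves P7 open), so no proper subset is valid.
Among all size-2 subsets of the eligible variables, only {E, K} blocks every backdoor path, so it is the unique smallest valid adjustment set.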